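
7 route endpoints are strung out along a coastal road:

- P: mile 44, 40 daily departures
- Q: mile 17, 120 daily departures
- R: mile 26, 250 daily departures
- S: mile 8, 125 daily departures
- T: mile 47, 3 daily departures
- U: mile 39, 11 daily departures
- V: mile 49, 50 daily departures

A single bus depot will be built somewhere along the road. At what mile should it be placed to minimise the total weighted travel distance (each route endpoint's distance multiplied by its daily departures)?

For a sum of weighted absolute distances on a line, the optimum is the weighted median (not the mean). Total weight W = 599; half-weight = 299.5.
Sort by position and accumulate weight:
  mile 8 (S, w=125) → cum 125
  mile 17 (Q, w=120) → cum 245
  mile 26 (R, w=250) → cum 495  ≥ 299.5 → median here
  mile 39 (U, w=11) → cum 506
  mile 44 (P, w=40) → cum 546
  mile 47 (T, w=3) → cum 549
  mile 49 (V, w=50) → cum 599
Optimal location: mile 26.

x = 26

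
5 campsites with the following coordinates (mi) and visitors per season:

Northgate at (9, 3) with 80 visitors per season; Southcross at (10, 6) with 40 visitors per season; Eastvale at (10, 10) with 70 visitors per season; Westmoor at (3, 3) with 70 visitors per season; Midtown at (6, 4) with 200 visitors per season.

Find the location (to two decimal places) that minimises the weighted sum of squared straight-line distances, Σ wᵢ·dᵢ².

(7.02, 4.76)

The minimiser of Σwᵢ‖p−pᵢ‖² is the weighted centroid p* = (Σwᵢpᵢ)/(Σwᵢ).
Σwᵢ = 460.
Σwᵢxᵢ = 80·9 + 40·10 + 70·10 + 70·3 + 200·6 = 3230.
Σwᵢyᵢ = 80·3 + 40·6 + 70·10 + 70·3 + 200·4 = 2190.
x* = 3230/460 = 7.02, y* = 2190/460 = 4.76.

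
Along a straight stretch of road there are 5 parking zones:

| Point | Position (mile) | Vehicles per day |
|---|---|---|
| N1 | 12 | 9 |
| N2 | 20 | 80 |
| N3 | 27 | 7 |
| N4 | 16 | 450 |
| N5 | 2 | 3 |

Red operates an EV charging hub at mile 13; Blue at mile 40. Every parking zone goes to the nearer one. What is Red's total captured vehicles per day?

The indifferent point is the midpoint (13+40)/2 = 26.5; parking zones left of it (closer to Red at 13) go to Red, those right go to Blue.
  N5 at 2 (w=3) → Red
  N1 at 12 (w=9) → Red
  N4 at 16 (w=450) → Red
  N2 at 20 (w=80) → Red
  N3 at 27 (w=7) → Blue
Red captures 542; Blue captures 7.

542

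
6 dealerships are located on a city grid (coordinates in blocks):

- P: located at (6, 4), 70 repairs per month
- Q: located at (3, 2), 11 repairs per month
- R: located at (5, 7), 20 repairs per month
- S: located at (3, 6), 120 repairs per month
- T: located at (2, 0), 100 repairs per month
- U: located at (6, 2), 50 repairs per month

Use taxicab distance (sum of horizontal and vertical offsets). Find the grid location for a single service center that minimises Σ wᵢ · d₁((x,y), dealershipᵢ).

Manhattan distance separates: Σwᵢ(|x−xᵢ|+|y−yᵢ|) = Σwᵢ|x−xᵢ| + Σwᵢ|y−yᵢ|, so x and y are optimised independently as 1-D weighted medians.
Total weight W = 371; half = 185.5.
x-coordinate, sorted with cumulative weight:
  x=2 (T, w=100) cum 100
  x=3 (Q, w=11) cum 111
  x=3 (S, w=120) cum 231  ← median
  x=5 (R, w=20) cum 251
  x=6 (P, w=70) cum 321
  x=6 (U, w=50) cum 371
⇒ x* = 3
y-coordinate, sorted with cumulative weight:
  y=0 (T, w=100) cum 100
  y=2 (Q, w=11) cum 111
  y=2 (U, w=50) cum 161
  y=4 (P, w=70) cum 231  ← median
  y=6 (S, w=120) cum 351
  y=7 (R, w=20) cum 371
⇒ y* = 4

(3, 4)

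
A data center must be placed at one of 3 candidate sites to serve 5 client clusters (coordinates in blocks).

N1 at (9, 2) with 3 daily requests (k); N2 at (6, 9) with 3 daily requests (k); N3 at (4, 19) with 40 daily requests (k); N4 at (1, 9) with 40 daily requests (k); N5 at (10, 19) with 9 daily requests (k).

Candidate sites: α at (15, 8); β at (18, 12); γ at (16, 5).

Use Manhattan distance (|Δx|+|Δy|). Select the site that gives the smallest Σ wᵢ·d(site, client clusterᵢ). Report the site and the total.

Total weighted distance at each candidate:
  α (15, 8): total = 1690
  β (18, 12): total = 1877
  γ (16, 5): total = 2052
Minimum is at α with total 1690 blocks.

α, total 1690 blocks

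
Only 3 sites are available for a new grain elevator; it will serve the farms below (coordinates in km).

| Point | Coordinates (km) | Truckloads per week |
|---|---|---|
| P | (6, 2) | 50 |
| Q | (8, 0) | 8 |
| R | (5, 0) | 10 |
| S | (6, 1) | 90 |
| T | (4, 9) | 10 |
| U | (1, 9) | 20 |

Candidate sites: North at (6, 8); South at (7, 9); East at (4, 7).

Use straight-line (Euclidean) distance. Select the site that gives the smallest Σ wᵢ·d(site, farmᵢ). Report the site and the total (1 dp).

East, total 1065.8 km

Total weighted distance at each candidate:
  North (6, 8): total = 1200.9
  South (7, 9): total = 1393.8
  East (4, 7): total = 1065.8
Minimum is at East with total 1065.8 km.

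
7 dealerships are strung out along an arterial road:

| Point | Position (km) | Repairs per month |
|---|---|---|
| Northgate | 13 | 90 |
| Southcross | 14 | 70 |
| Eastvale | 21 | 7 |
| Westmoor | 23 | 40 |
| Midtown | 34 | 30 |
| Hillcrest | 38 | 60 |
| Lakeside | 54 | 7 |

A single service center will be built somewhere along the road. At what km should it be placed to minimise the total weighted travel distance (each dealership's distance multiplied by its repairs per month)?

x = 14

For a sum of weighted absolute distances on a line, the optimum is the weighted median (not the mean). Total weight W = 304; half-weight = 152.
Sort by position and accumulate weight:
  km 13 (Northgate, w=90) → cum 90
  km 14 (Southcross, w=70) → cum 160  ≥ 152 → median here
  km 21 (Eastvale, w=7) → cum 167
  km 23 (Westmoor, w=40) → cum 207
  km 34 (Midtown, w=30) → cum 237
  km 38 (Hillcrest, w=60) → cum 297
  km 54 (Lakeside, w=7) → cum 304
Optimal location: km 14.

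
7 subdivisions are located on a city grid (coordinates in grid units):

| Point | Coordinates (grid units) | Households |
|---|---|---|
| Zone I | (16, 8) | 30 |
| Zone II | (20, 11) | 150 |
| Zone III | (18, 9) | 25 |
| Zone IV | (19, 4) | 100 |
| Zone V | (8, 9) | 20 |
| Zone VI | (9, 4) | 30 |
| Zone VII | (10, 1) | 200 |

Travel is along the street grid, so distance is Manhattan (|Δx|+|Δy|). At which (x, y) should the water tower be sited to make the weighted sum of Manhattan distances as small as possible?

(16, 4)

Manhattan distance separates: Σwᵢ(|x−xᵢ|+|y−yᵢ|) = Σwᵢ|x−xᵢ| + Σwᵢ|y−yᵢ|, so x and y are optimised independently as 1-D weighted medians.
Total weight W = 555; half = 277.5.
x-coordinate, sorted with cumulative weight:
  x=8 (Zone V, w=20) cum 20
  x=9 (Zone VI, w=30) cum 50
  x=10 (Zone VII, w=200) cum 250
  x=16 (Zone I, w=30) cum 280  ← median
  x=18 (Zone III, w=25) cum 305
  x=19 (Zone IV, w=100) cum 405
  x=20 (Zone II, w=150) cum 555
⇒ x* = 16
y-coordinate, sorted with cumulative weight:
  y=1 (Zone VII, w=200) cum 200
  y=4 (Zone IV, w=100) cum 300  ← median
  y=4 (Zone VI, w=30) cum 330
  y=8 (Zone I, w=30) cum 360
  y=9 (Zone III, w=25) cum 385
  y=9 (Zone V, w=20) cum 405
  y=11 (Zone II, w=150) cum 555
⇒ y* = 4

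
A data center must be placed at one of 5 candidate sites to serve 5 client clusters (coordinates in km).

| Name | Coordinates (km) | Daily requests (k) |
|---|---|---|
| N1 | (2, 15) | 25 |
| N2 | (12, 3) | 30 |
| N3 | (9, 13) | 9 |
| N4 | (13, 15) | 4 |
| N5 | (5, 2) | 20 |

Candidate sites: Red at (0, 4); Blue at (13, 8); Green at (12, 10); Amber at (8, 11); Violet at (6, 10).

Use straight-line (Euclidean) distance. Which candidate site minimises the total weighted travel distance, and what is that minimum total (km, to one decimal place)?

Violet, total 670.5 km

Total weighted distance at each candidate:
  Red (0, 4): total = 931.1
  Blue (13, 8): total = 764.6
  Green (12, 10): total = 760.7
  Amber (8, 11): total = 684.1
  Violet (6, 10): total = 670.5
Minimum is at Violet with total 670.5 km.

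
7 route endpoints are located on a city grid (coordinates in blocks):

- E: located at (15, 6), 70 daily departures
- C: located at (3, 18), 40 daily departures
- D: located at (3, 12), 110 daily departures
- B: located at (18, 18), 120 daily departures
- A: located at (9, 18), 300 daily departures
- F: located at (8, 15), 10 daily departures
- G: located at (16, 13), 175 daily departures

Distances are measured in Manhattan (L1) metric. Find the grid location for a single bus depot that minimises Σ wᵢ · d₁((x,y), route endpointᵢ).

Manhattan distance separates: Σwᵢ(|x−xᵢ|+|y−yᵢ|) = Σwᵢ|x−xᵢ| + Σwᵢ|y−yᵢ|, so x and y are optimised independently as 1-D weighted medians.
Total weight W = 825; half = 412.5.
x-coordinate, sorted with cumulative weight:
  x=3 (C, w=40) cum 40
  x=3 (D, w=110) cum 150
  x=8 (F, w=10) cum 160
  x=9 (A, w=300) cum 460  ← median
  x=15 (E, w=70) cum 530
  x=16 (G, w=175) cum 705
  x=18 (B, w=120) cum 825
⇒ x* = 9
y-coordinate, sorted with cumulative weight:
  y=6 (E, w=70) cum 70
  y=12 (D, w=110) cum 180
  y=13 (G, w=175) cum 355
  y=15 (F, w=10) cum 365
  y=18 (C, w=40) cum 405
  y=18 (B, w=120) cum 525  ← median
  y=18 (A, w=300) cum 825
⇒ y* = 18

(9, 18)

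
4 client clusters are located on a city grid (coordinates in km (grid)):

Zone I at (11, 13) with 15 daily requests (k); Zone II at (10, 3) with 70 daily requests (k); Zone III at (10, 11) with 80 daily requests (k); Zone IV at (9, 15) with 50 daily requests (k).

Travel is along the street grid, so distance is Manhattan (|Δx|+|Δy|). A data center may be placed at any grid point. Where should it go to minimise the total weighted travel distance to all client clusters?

Manhattan distance separates: Σwᵢ(|x−xᵢ|+|y−yᵢ|) = Σwᵢ|x−xᵢ| + Σwᵢ|y−yᵢ|, so x and y are optimised independently as 1-D weighted medians.
Total weight W = 215; half = 107.5.
x-coordinate, sorted with cumulative weight:
  x=9 (Zone IV, w=50) cum 50
  x=10 (Zone II, w=70) cum 120  ← median
  x=10 (Zone III, w=80) cum 200
  x=11 (Zone I, w=15) cum 215
⇒ x* = 10
y-coordinate, sorted with cumulative weight:
  y=3 (Zone II, w=70) cum 70
  y=11 (Zone III, w=80) cum 150  ← median
  y=13 (Zone I, w=15) cum 165
  y=15 (Zone IV, w=50) cum 215
⇒ y* = 11

(10, 11)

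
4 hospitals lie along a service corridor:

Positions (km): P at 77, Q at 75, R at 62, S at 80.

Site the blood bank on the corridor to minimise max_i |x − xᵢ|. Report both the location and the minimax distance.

location 71, max distance 9

The 1-center on a line is the midpoint of the two extreme points: leftmost at 62, rightmost at 80.
Optimal location = (62 + 80)/2 = 71; maximum distance = (80 − 62)/2 = 9.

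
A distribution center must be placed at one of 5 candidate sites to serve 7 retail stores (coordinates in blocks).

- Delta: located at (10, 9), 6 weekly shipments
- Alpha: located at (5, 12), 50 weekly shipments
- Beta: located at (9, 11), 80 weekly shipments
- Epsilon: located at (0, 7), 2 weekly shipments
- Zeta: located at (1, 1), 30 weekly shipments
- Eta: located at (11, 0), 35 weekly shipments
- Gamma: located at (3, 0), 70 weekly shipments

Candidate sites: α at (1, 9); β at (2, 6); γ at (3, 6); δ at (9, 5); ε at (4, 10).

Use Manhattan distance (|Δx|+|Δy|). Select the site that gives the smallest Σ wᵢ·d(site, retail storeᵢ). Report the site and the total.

Total weighted distance at each candidate:
  α (1, 9): total = 2885
  β (2, 6): total = 2677
  γ (3, 6): total = 2468
  δ (9, 5): total = 2457
  ε (4, 10): total = 2411
Minimum is at ε with total 2411 blocks.

ε, total 2411 blocks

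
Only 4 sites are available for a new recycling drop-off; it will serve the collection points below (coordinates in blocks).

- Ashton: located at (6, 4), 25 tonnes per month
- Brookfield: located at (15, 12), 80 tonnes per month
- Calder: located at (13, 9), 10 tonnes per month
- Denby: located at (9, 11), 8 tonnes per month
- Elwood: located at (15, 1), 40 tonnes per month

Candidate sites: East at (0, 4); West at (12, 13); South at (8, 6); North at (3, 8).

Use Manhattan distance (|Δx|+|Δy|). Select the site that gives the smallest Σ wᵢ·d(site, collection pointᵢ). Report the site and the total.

Total weighted distance at each candidate:
  East (0, 4): total = 3018
  West (12, 13): total = 1385
  South (8, 6): total = 1748
  North (3, 8): total = 2397
Minimum is at West with total 1385 blocks.

West, total 1385 blocks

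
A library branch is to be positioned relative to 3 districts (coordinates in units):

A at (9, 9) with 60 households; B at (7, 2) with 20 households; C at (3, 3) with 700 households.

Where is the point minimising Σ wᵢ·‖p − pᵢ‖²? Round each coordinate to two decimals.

(3.56, 3.44)

The minimiser of Σwᵢ‖p−pᵢ‖² is the weighted centroid p* = (Σwᵢpᵢ)/(Σwᵢ).
Σwᵢ = 780.
Σwᵢxᵢ = 60·9 + 20·7 + 700·3 = 2780.
Σwᵢyᵢ = 60·9 + 20·2 + 700·3 = 2680.
x* = 2780/780 = 3.56, y* = 2680/780 = 3.44.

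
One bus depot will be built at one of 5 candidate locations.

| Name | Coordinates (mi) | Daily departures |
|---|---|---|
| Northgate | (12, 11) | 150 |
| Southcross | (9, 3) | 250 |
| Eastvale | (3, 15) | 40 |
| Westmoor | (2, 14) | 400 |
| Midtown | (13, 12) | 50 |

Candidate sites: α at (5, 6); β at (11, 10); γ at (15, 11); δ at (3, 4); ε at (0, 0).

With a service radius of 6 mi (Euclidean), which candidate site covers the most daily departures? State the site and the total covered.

α, covering 250

Coverage radius r = 6 mi; a point is covered iff (Δx)²+(Δy)² ≤ 6² = 36.
  α (5, 6): covers {Southcross} → 250
  β (11, 10): covers {Northgate, Midtown} → 200
  γ (15, 11): covers {Northgate, Midtown} → 200
  δ (3, 4): covers {none} → 0
  ε (0, 0): covers {none} → 0
Maximum coverage at α: 250 daily departures.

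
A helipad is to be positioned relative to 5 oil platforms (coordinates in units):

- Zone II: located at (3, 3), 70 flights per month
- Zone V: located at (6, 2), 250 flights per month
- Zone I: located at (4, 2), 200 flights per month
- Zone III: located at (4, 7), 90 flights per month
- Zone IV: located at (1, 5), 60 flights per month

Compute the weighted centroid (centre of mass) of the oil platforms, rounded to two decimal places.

The minimiser of Σwᵢ‖p−pᵢ‖² is the weighted centroid p* = (Σwᵢpᵢ)/(Σwᵢ).
Σwᵢ = 670.
Σwᵢxᵢ = 70·3 + 250·6 + 200·4 + 90·4 + 60·1 = 2930.
Σwᵢyᵢ = 70·3 + 250·2 + 200·2 + 90·7 + 60·5 = 2040.
x* = 2930/670 = 4.37, y* = 2040/670 = 3.04.

(4.37, 3.04)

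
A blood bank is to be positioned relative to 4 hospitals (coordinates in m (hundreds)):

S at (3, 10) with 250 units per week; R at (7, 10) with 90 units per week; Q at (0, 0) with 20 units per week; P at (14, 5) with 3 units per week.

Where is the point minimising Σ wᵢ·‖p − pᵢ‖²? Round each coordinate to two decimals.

The minimiser of Σwᵢ‖p−pᵢ‖² is the weighted centroid p* = (Σwᵢpᵢ)/(Σwᵢ).
Σwᵢ = 363.
Σwᵢxᵢ = 250·3 + 90·7 + 20·0 + 3·14 = 1422.
Σwᵢyᵢ = 250·10 + 90·10 + 20·0 + 3·5 = 3415.
x* = 1422/363 = 3.92, y* = 3415/363 = 9.41.

(3.92, 9.41)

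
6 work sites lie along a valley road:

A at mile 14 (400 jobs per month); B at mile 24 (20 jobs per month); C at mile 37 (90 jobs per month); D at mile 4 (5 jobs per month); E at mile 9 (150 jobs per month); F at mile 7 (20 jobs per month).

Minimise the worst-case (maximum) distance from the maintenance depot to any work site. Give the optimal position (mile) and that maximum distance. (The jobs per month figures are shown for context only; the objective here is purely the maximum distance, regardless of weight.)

location 20.5, max distance 16.5

The 1-center on a line is the midpoint of the two extreme points: leftmost at 4, rightmost at 37.
Optimal location = (4 + 37)/2 = 20.5; maximum distance = (37 − 4)/2 = 16.5.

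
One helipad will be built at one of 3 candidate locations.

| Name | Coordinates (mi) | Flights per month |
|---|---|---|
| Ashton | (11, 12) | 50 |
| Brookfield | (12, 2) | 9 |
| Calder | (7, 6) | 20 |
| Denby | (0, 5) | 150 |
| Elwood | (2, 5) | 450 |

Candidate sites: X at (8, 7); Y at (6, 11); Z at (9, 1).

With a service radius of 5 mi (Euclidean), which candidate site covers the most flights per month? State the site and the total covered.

X, covering 20

Coverage radius r = 5 mi; a point is covered iff (Δx)²+(Δy)² ≤ 5² = 25.
  X (8, 7): covers {Calder} → 20
  Y (6, 11): covers {none} → 0
  Z (9, 1): covers {Brookfield} → 9
Maximum coverage at X: 20 flights per month.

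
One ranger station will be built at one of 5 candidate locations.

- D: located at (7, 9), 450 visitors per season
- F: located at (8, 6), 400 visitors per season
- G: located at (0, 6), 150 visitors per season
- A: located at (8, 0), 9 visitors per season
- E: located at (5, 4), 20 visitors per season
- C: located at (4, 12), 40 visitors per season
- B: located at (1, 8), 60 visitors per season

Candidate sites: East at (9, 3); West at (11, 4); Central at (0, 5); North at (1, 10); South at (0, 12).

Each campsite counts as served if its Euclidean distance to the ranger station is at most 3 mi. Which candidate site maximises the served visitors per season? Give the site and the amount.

Central, covering 150

Coverage radius r = 3 mi; a point is covered iff (Δx)²+(Δy)² ≤ 3² = 9.
  East (9, 3): covers {none} → 0
  West (11, 4): covers {none} → 0
  Central (0, 5): covers {G} → 150
  North (1, 10): covers {B} → 60
  South (0, 12): covers {none} → 0
Maximum coverage at Central: 150 visitors per season.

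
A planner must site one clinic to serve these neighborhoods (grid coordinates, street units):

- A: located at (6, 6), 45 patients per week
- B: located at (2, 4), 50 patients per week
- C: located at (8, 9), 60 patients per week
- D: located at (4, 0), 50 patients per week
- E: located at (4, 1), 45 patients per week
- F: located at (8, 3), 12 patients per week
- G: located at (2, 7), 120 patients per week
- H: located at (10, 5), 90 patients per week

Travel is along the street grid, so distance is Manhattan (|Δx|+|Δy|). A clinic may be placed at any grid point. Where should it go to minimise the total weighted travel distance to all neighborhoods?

Manhattan distance separates: Σwᵢ(|x−xᵢ|+|y−yᵢ|) = Σwᵢ|x−xᵢ| + Σwᵢ|y−yᵢ|, so x and y are optimised independently as 1-D weighted medians.
Total weight W = 472; half = 236.
x-coordinate, sorted with cumulative weight:
  x=2 (B, w=50) cum 50
  x=2 (G, w=120) cum 170
  x=4 (D, w=50) cum 220
  x=4 (E, w=45) cum 265  ← median
  x=6 (A, w=45) cum 310
  x=8 (C, w=60) cum 370
  x=8 (F, w=12) cum 382
  x=10 (H, w=90) cum 472
⇒ x* = 4
y-coordinate, sorted with cumulative weight:
  y=0 (D, w=50) cum 50
  y=1 (E, w=45) cum 95
  y=3 (F, w=12) cum 107
  y=4 (B, w=50) cum 157
  y=5 (H, w=90) cum 247  ← median
  y=6 (A, w=45) cum 292
  y=7 (G, w=120) cum 412
  y=9 (C, w=60) cum 472
⇒ y* = 5

(4, 5)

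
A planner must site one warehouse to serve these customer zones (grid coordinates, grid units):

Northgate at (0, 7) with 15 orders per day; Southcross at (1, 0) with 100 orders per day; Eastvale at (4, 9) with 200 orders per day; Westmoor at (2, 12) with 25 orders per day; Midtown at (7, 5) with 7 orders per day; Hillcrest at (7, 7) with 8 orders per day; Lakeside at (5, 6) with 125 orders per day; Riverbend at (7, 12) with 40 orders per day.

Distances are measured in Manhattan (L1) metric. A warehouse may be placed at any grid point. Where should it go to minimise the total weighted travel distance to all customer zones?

(4, 9)

Manhattan distance separates: Σwᵢ(|x−xᵢ|+|y−yᵢ|) = Σwᵢ|x−xᵢ| + Σwᵢ|y−yᵢ|, so x and y are optimised independently as 1-D weighted medians.
Total weight W = 520; half = 260.
x-coordinate, sorted with cumulative weight:
  x=0 (Northgate, w=15) cum 15
  x=1 (Southcross, w=100) cum 115
  x=2 (Westmoor, w=25) cum 140
  x=4 (Eastvale, w=200) cum 340  ← median
  x=5 (Lakeside, w=125) cum 465
  x=7 (Midtown, w=7) cum 472
  x=7 (Hillcrest, w=8) cum 480
  x=7 (Riverbend, w=40) cum 520
⇒ x* = 4
y-coordinate, sorted with cumulative weight:
  y=0 (Southcross, w=100) cum 100
  y=5 (Midtown, w=7) cum 107
  y=6 (Lakeside, w=125) cum 232
  y=7 (Northgate, w=15) cum 247
  y=7 (Hillcrest, w=8) cum 255
  y=9 (Eastvale, w=200) cum 455  ← median
  y=12 (Westmoor, w=25) cum 480
  y=12 (Riverbend, w=40) cum 520
⇒ y* = 9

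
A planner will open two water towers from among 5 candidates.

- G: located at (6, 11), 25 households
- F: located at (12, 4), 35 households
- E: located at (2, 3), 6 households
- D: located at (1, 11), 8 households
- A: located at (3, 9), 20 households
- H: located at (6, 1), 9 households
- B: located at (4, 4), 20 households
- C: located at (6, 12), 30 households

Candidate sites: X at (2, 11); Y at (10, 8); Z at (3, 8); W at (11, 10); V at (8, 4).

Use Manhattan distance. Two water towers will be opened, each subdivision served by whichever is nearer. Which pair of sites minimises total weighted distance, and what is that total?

Evaluate every pair (each demand assigned to the nearer of the two):
  {X, V}: total = 625
  {Z, V}: total = 721
  {X, Y}: total = 855
  {Y, Z}: total = 856
  {Z, W}: total = 891
  {X, W}: total = 917
  {W, V}: total = 935
  {X, Z}: total = 959
  {Y, V}: total = 978
  {Y, W}: total = 1195
Best pair: {X, V} with total 625.

{X, V}, total 625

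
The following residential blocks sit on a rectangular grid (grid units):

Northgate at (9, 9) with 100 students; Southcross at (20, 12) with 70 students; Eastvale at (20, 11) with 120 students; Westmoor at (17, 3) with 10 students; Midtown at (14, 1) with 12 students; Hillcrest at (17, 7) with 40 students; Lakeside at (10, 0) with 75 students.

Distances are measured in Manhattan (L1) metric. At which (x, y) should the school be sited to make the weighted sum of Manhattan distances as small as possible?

Manhattan distance separates: Σwᵢ(|x−xᵢ|+|y−yᵢ|) = Σwᵢ|x−xᵢ| + Σwᵢ|y−yᵢ|, so x and y are optimised independently as 1-D weighted medians.
Total weight W = 427; half = 213.5.
x-coordinate, sorted with cumulative weight:
  x=9 (Northgate, w=100) cum 100
  x=10 (Lakeside, w=75) cum 175
  x=14 (Midtown, w=12) cum 187
  x=17 (Westmoor, w=10) cum 197
  x=17 (Hillcrest, w=40) cum 237  ← median
  x=20 (Southcross, w=70) cum 307
  x=20 (Eastvale, w=120) cum 427
⇒ x* = 17
y-coordinate, sorted with cumulative weight:
  y=0 (Lakeside, w=75) cum 75
  y=1 (Midtown, w=12) cum 87
  y=3 (Westmoor, w=10) cum 97
  y=7 (Hillcrest, w=40) cum 137
  y=9 (Northgate, w=100) cum 237  ← median
  y=11 (Eastvale, w=120) cum 357
  y=12 (Southcross, w=70) cum 427
⇒ y* = 9

(17, 9)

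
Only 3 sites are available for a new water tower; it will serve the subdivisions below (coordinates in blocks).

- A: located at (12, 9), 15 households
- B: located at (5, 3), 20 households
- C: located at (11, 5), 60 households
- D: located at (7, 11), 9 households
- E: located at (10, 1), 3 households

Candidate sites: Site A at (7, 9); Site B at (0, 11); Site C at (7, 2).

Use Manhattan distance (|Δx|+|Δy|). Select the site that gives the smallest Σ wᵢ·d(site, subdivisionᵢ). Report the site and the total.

Site C, total 753 blocks

Total weighted distance at each candidate:
  Site A (7, 9): total = 766
  Site B (0, 11): total = 1613
  Site C (7, 2): total = 753
Minimum is at Site C with total 753 blocks.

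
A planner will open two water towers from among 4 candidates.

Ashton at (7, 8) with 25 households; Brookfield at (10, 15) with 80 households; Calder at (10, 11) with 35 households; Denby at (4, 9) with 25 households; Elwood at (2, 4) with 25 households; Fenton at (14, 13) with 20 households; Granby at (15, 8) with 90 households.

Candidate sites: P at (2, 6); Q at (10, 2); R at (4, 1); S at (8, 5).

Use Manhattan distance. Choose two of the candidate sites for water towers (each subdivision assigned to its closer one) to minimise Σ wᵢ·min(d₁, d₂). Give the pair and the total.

{P, S}, total 2695

Evaluate every pair (each demand assigned to the nearer of the two):
  {P, S}: total = 2695
  {R, S}: total = 2845
  {Q, S}: total = 2895
  {P, Q}: total = 2995
  {Q, R}: total = 3195
  {P, R}: total = 3895
Best pair: {P, S} with total 2695.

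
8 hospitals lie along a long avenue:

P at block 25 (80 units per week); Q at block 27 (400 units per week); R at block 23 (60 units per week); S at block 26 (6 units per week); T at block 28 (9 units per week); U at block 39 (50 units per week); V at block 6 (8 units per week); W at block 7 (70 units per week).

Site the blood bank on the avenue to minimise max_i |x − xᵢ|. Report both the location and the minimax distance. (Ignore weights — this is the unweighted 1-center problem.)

location 22.5, max distance 16.5

The 1-center on a line is the midpoint of the two extreme points: leftmost at 6, rightmost at 39.
Optimal location = (6 + 39)/2 = 22.5; maximum distance = (39 − 6)/2 = 16.5.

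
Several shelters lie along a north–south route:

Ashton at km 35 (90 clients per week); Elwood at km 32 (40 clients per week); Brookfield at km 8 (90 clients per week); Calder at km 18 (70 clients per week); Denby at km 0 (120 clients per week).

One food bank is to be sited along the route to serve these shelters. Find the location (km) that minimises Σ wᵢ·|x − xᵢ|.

For a sum of weighted absolute distances on a line, the optimum is the weighted median (not the mean). Total weight W = 410; half-weight = 205.
Sort by position and accumulate weight:
  km 0 (Denby, w=120) → cum 120
  km 8 (Brookfield, w=90) → cum 210  ≥ 205 → median here
  km 18 (Calder, w=70) → cum 280
  km 32 (Elwood, w=40) → cum 320
  km 35 (Ashton, w=90) → cum 410
Optimal location: km 8.

x = 8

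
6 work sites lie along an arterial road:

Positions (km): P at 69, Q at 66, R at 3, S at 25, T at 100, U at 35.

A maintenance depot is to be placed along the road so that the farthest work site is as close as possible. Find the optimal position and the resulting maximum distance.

location 51.5, max distance 48.5

The 1-center on a line is the midpoint of the two extreme points: leftmost at 3, rightmost at 100.
Optimal location = (3 + 100)/2 = 51.5; maximum distance = (100 − 3)/2 = 48.5.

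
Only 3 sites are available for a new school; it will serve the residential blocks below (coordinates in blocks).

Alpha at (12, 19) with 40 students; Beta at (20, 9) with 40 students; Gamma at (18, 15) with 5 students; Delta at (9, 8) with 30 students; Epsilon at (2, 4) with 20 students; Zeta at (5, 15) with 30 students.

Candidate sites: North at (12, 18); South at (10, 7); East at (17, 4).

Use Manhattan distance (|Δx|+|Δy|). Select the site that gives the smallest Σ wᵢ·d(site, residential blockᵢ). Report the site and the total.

Total weighted distance at each candidate:
  North (12, 18): total = 1935
  South (10, 7): total = 1790
  East (17, 4): total = 2530
Minimum is at South with total 1790 blocks.

South, total 1790 blocks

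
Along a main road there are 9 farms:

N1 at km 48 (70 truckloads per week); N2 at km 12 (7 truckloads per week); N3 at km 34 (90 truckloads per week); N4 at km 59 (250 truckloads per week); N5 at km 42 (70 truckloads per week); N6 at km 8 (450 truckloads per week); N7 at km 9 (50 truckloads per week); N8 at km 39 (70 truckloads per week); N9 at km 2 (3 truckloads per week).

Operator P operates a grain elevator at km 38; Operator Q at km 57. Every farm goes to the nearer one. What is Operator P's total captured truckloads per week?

740

The indifferent point is the midpoint (38+57)/2 = 47.5; farms left of it (closer to Operator P at 38) go to Operator P, those right go to Operator Q.
  N9 at 2 (w=3) → Operator P
  N6 at 8 (w=450) → Operator P
  N7 at 9 (w=50) → Operator P
  N2 at 12 (w=7) → Operator P
  N3 at 34 (w=90) → Operator P
  N8 at 39 (w=70) → Operator P
  N5 at 42 (w=70) → Operator P
  N1 at 48 (w=70) → Operator Q
  N4 at 59 (w=250) → Operator Q
Operator P captures 740; Operator Q captures 320.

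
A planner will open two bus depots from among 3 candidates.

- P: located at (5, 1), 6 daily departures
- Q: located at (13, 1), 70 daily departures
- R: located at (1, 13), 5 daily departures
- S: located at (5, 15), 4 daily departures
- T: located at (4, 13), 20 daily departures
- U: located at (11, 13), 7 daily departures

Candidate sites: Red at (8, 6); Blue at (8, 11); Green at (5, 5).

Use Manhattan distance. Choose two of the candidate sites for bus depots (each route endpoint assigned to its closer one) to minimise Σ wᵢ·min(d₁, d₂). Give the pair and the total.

{Red, Blue}, total 976

Evaluate every pair (each demand assigned to the nearer of the two):
  {Red, Blue}: total = 976
  {Red, Green}: total = 1074
  {Blue, Green}: total = 1092
Best pair: {Red, Blue} with total 976.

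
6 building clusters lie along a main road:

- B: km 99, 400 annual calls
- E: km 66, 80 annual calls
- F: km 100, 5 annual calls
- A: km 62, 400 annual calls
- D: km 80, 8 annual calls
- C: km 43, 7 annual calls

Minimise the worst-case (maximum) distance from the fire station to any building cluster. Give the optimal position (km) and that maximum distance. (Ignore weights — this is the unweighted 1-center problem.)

The 1-center on a line is the midpoint of the two extreme points: leftmost at 43, rightmost at 100.
Optimal location = (43 + 100)/2 = 71.5; maximum distance = (100 − 43)/2 = 28.5.

location 71.5, max distance 28.5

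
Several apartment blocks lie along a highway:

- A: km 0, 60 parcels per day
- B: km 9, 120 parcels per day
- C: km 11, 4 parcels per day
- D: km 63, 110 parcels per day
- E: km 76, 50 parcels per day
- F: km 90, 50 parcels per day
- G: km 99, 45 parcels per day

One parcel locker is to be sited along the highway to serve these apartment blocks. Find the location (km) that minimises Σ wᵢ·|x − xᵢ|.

For a sum of weighted absolute distances on a line, the optimum is the weighted median (not the mean). Total weight W = 439; half-weight = 219.5.
Sort by position and accumulate weight:
  km 0 (A, w=60) → cum 60
  km 9 (B, w=120) → cum 180
  km 11 (C, w=4) → cum 184
  km 63 (D, w=110) → cum 294  ≥ 219.5 → median here
  km 76 (E, w=50) → cum 344
  km 90 (F, w=50) → cum 394
  km 99 (G, w=45) → cum 439
Optimal location: km 63.

x = 63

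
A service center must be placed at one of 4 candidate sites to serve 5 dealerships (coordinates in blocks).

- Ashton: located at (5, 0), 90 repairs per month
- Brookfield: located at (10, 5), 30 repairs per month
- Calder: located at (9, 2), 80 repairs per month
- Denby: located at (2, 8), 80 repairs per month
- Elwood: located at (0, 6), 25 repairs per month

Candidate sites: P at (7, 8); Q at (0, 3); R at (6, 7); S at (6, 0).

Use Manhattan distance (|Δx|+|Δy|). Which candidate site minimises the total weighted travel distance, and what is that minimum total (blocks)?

S, total 2020 blocks

Total weighted distance at each candidate:
  P (7, 8): total = 2345
  Q (0, 3): total = 2515
  R (6, 7): total = 2115
  S (6, 0): total = 2020
Minimum is at S with total 2020 blocks.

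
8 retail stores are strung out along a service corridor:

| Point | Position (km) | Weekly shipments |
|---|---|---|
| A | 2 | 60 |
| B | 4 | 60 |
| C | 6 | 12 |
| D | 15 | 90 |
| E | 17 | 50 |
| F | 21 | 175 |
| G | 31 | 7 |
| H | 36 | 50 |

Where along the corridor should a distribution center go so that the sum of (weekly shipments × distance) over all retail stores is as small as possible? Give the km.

x = 17

For a sum of weighted absolute distances on a line, the optimum is the weighted median (not the mean). Total weight W = 504; half-weight = 252.
Sort by position and accumulate weight:
  km 2 (A, w=60) → cum 60
  km 4 (B, w=60) → cum 120
  km 6 (C, w=12) → cum 132
  km 15 (D, w=90) → cum 222
  km 17 (E, w=50) → cum 272  ≥ 252 → median here
  km 21 (F, w=175) → cum 447
  km 31 (G, w=7) → cum 454
  km 36 (H, w=50) → cum 504
Optimal location: km 17.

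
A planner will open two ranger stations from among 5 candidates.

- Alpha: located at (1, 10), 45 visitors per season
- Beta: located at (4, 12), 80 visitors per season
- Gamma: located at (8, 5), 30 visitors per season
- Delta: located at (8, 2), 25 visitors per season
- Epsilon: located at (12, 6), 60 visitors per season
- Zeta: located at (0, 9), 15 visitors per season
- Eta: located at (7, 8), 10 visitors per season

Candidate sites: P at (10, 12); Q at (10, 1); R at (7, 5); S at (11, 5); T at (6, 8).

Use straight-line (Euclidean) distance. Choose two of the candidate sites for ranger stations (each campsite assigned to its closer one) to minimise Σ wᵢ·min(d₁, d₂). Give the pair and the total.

Evaluate every pair (each demand assigned to the nearer of the two):
  {S, T}: total = 982.3
  {R, T}: total = 1116.3
  {Q, T}: total = 1188.5
  {R, S}: total = 1305.6
  {P, T}: total = 1347.1
  {P, S}: total = 1382.4
  {P, R}: total = 1397.4
  {Q, R}: total = 1503.5
  {P, Q}: total = 1614.7
  {Q, S}: total = 1751.4
Best pair: {S, T} with total 982.3.

{S, T}, total 982.3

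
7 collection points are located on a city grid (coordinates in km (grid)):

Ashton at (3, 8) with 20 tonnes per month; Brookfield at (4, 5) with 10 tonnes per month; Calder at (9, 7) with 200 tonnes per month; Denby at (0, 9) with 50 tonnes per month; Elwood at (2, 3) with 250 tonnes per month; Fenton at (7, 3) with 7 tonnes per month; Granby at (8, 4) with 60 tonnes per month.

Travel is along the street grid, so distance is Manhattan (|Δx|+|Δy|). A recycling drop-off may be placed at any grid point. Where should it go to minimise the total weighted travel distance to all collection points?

(2, 4)

Manhattan distance separates: Σwᵢ(|x−xᵢ|+|y−yᵢ|) = Σwᵢ|x−xᵢ| + Σwᵢ|y−yᵢ|, so x and y are optimised independently as 1-D weighted medians.
Total weight W = 597; half = 298.5.
x-coordinate, sorted with cumulative weight:
  x=0 (Denby, w=50) cum 50
  x=2 (Elwood, w=250) cum 300  ← median
  x=3 (Ashton, w=20) cum 320
  x=4 (Brookfield, w=10) cum 330
  x=7 (Fenton, w=7) cum 337
  x=8 (Granby, w=60) cum 397
  x=9 (Calder, w=200) cum 597
⇒ x* = 2
y-coordinate, sorted with cumulative weight:
  y=3 (Elwood, w=250) cum 250
  y=3 (Fenton, w=7) cum 257
  y=4 (Granby, w=60) cum 317  ← median
  y=5 (Brookfield, w=10) cum 327
  y=7 (Calder, w=200) cum 527
  y=8 (Ashton, w=20) cum 547
  y=9 (Denby, w=50) cum 597
⇒ y* = 4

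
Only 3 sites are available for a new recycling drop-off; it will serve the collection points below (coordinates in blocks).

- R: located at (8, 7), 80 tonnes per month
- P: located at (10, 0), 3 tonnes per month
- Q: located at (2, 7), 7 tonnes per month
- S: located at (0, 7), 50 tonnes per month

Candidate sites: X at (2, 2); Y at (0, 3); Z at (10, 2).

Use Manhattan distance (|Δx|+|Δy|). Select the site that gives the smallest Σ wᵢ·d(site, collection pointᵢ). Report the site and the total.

Total weighted distance at each candidate:
  X (2, 2): total = 1295
  Y (0, 3): total = 1241
  Z (10, 2): total = 1407
Minimum is at Y with total 1241 blocks.

Y, total 1241 blocks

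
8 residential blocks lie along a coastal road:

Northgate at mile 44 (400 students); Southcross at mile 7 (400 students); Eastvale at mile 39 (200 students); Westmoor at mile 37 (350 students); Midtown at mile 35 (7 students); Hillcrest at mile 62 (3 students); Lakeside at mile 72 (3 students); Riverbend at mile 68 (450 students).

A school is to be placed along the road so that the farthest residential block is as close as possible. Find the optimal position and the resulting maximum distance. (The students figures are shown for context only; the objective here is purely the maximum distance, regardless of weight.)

The 1-center on a line is the midpoint of the two extreme points: leftmost at 7, rightmost at 72.
Optimal location = (7 + 72)/2 = 39.5; maximum distance = (72 − 7)/2 = 32.5.

location 39.5, max distance 32.5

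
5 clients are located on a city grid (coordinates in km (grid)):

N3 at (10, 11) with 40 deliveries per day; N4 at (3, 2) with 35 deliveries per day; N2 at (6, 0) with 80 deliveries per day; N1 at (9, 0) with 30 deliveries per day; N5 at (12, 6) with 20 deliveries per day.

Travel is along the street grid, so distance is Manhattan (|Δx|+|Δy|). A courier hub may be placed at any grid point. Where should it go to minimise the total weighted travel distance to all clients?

Manhattan distance separates: Σwᵢ(|x−xᵢ|+|y−yᵢ|) = Σwᵢ|x−xᵢ| + Σwᵢ|y−yᵢ|, so x and y are optimised independently as 1-D weighted medians.
Total weight W = 205; half = 102.5.
x-coordinate, sorted with cumulative weight:
  x=3 (N4, w=35) cum 35
  x=6 (N2, w=80) cum 115  ← median
  x=9 (N1, w=30) cum 145
  x=10 (N3, w=40) cum 185
  x=12 (N5, w=20) cum 205
⇒ x* = 6
y-coordinate, sorted with cumulative weight:
  y=0 (N2, w=80) cum 80
  y=0 (N1, w=30) cum 110  ← median
  y=2 (N4, w=35) cum 145
  y=6 (N5, w=20) cum 165
  y=11 (N3, w=40) cum 205
⇒ y* = 0

(6, 0)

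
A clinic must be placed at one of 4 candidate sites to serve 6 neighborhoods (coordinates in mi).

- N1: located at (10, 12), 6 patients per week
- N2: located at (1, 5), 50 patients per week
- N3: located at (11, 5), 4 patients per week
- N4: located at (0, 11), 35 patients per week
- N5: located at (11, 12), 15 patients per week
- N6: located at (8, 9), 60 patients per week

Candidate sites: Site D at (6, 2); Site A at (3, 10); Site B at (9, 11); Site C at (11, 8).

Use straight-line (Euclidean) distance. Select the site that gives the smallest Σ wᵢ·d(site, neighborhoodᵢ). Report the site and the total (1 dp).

Site A, total 891.0 mi

Total weighted distance at each candidate:
  Site D (6, 2): total = 1362.6
  Site A (3, 10): total = 891.0
  Site B (9, 11): total = 1016.5
  Site C (11, 8): total = 1207.6
Minimum is at Site A with total 891.0 mi.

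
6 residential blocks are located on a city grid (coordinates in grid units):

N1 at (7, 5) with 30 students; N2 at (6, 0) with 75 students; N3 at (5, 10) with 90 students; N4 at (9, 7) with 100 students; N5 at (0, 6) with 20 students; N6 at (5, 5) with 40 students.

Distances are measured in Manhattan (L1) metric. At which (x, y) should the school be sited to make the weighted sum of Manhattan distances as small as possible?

Manhattan distance separates: Σwᵢ(|x−xᵢ|+|y−yᵢ|) = Σwᵢ|x−xᵢ| + Σwᵢ|y−yᵢ|, so x and y are optimised independently as 1-D weighted medians.
Total weight W = 355; half = 177.5.
x-coordinate, sorted with cumulative weight:
  x=0 (N5, w=20) cum 20
  x=5 (N3, w=90) cum 110
  x=5 (N6, w=40) cum 150
  x=6 (N2, w=75) cum 225  ← median
  x=7 (N1, w=30) cum 255
  x=9 (N4, w=100) cum 355
⇒ x* = 6
y-coordinate, sorted with cumulative weight:
  y=0 (N2, w=75) cum 75
  y=5 (N1, w=30) cum 105
  y=5 (N6, w=40) cum 145
  y=6 (N5, w=20) cum 165
  y=7 (N4, w=100) cum 265  ← median
  y=10 (N3, w=90) cum 355
⇒ y* = 7

(6, 7)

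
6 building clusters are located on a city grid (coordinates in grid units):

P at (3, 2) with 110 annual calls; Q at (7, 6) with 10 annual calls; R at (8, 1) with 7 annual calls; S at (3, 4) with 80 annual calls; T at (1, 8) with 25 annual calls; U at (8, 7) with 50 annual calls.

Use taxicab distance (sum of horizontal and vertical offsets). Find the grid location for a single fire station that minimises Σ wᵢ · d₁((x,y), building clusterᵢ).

Manhattan distance separates: Σwᵢ(|x−xᵢ|+|y−yᵢ|) = Σwᵢ|x−xᵢ| + Σwᵢ|y−yᵢ|, so x and y are optimised independently as 1-D weighted medians.
Total weight W = 282; half = 141.
x-coordinate, sorted with cumulative weight:
  x=1 (T, w=25) cum 25
  x=3 (P, w=110) cum 135
  x=3 (S, w=80) cum 215  ← median
  x=7 (Q, w=10) cum 225
  x=8 (R, w=7) cum 232
  x=8 (U, w=50) cum 282
⇒ x* = 3
y-coordinate, sorted with cumulative weight:
  y=1 (R, w=7) cum 7
  y=2 (P, w=110) cum 117
  y=4 (S, w=80) cum 197  ← median
  y=6 (Q, w=10) cum 207
  y=7 (U, w=50) cum 257
  y=8 (T, w=25) cum 282
⇒ y* = 4

(3, 4)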